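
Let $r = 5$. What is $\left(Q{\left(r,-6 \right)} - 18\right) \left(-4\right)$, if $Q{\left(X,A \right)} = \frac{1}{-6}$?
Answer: $\frac{218}{3} \approx 72.667$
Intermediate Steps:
$Q{\left(X,A \right)} = - \frac{1}{6}$
$\left(Q{\left(r,-6 \right)} - 18\right) \left(-4\right) = \left(- \frac{1}{6} - 18\right) \left(-4\right) = \left(- \frac{109}{6}\right) \left(-4\right) = \frac{218}{3}$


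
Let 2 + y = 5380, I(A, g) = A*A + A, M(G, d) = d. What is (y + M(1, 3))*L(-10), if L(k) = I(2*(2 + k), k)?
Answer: 1291440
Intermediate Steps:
I(A, g) = A + A² (I(A, g) = A² + A = A + A²)
L(k) = (4 + 2*k)*(5 + 2*k) (L(k) = (2*(2 + k))*(1 + 2*(2 + k)) = (4 + 2*k)*(1 + (4 + 2*k)) = (4 + 2*k)*(5 + 2*k))
y = 5378 (y = -2 + 5380 = 5378)
(y + M(1, 3))*L(-10) = (5378 + 3)*(2*(2 - 10)*(5 + 2*(-10))) = 5381*(2*(-8)*(5 - 20)) = 5381*(2*(-8)*(-15)) = 5381*240 = 1291440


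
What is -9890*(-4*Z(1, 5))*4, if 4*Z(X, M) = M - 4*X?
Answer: 39560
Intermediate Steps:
Z(X, M) = -X + M/4 (Z(X, M) = (M - 4*X)/4 = -X + M/4)
-9890*(-4*Z(1, 5))*4 = -9890*(-4*(-1*1 + (¼)*5))*4 = -9890*(-4*(-1 + 5/4))*4 = -9890*(-4*¼)*4 = -(-9890)*4 = -9890*(-4) = 39560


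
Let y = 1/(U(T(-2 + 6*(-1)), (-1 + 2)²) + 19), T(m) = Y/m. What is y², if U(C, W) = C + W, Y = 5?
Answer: 64/24025 ≈ 0.0026639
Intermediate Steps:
T(m) = 5/m
y = 8/155 (y = 1/((5/(-2 + 6*(-1)) + (-1 + 2)²) + 19) = 1/((5/(-2 - 6) + 1²) + 19) = 1/((5/(-8) + 1) + 19) = 1/((5*(-⅛) + 1) + 19) = 1/((-5/8 + 1) + 19) = 1/(3/8 + 19) = 1/(155/8) = 8/155 ≈ 0.051613)
y² = (8/155)² = 64/24025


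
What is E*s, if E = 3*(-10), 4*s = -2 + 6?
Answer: -30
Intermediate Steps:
s = 1 (s = (-2 + 6)/4 = (1/4)*4 = 1)
E = -30
E*s = -30*1 = -30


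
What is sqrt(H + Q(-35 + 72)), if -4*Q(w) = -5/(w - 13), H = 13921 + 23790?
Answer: sqrt(21721566)/24 ≈ 194.19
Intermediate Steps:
H = 37711
Q(w) = 5/(4*(-13 + w)) (Q(w) = -(-5)/(4*(w - 13)) = -(-5)/(4*(-13 + w)) = 5/(4*(-13 + w)))
sqrt(H + Q(-35 + 72)) = sqrt(37711 + 5/(4*(-13 + (-35 + 72)))) = sqrt(37711 + 5/(4*(-13 + 37))) = sqrt(37711 + (5/4)/24) = sqrt(37711 + (5/4)*(1/24)) = sqrt(37711 + 5/96) = sqrt(3620261/96) = sqrt(21721566)/24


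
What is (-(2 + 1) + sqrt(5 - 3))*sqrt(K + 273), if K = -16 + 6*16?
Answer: sqrt(353)*(-3 + sqrt(2)) ≈ -29.794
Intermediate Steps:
K = 80 (K = -16 + 96 = 80)
(-(2 + 1) + sqrt(5 - 3))*sqrt(K + 273) = (-(2 + 1) + sqrt(5 - 3))*sqrt(80 + 273) = (-1*3 + sqrt(2))*sqrt(353) = (-3 + sqrt(2))*sqrt(353) = sqrt(353)*(-3 + sqrt(2))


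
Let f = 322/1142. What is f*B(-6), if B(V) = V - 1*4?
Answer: -1610/571 ≈ -2.8196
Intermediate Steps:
B(V) = -4 + V (B(V) = V - 4 = -4 + V)
f = 161/571 (f = 322*(1/1142) = 161/571 ≈ 0.28196)
f*B(-6) = 161*(-4 - 6)/571 = (161/571)*(-10) = -1610/571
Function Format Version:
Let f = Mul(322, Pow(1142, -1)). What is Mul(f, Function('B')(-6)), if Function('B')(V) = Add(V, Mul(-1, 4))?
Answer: Rational(-1610, 571) ≈ -2.8196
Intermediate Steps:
Function('B')(V) = Add(-4, V) (Function('B')(V) = Add(V, -4) = Add(-4, V))
f = Rational(161, 571) (f = Mul(322, Rational(1, 1142)) = Rational(161, 571) ≈ 0.28196)
Mul(f, Function('B')(-6)) = Mul(Rational(161, 571), Add(-4, -6)) = Mul(Rational(161, 571), -10) = Rational(-1610, 571)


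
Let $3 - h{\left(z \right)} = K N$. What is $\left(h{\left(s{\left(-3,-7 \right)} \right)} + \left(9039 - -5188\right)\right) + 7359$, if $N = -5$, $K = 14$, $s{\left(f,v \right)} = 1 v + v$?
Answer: $21659$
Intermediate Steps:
$s{\left(f,v \right)} = 2 v$ ($s{\left(f,v \right)} = v + v = 2 v$)
$h{\left(z \right)} = 73$ ($h{\left(z \right)} = 3 - 14 \left(-5\right) = 3 - -70 = 3 + 70 = 73$)
$\left(h{\left(s{\left(-3,-7 \right)} \right)} + \left(9039 - -5188\right)\right) + 7359 = \left(73 + \left(9039 - -5188\right)\right) + 7359 = \left(73 + \left(9039 + 5188\right)\right) + 7359 = \left(73 + 14227\right) + 7359 = 14300 + 7359 = 21659$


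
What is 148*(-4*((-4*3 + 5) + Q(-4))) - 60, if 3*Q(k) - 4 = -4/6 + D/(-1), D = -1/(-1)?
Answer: 32612/9 ≈ 3623.6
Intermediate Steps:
D = 1 (D = -1*(-1) = 1)
Q(k) = 7/9 (Q(k) = 4/3 + (-4/6 + 1/(-1))/3 = 4/3 + (-4*⅙ + 1*(-1))/3 = 4/3 + (-⅔ - 1)/3 = 4/3 + (⅓)*(-5/3) = 4/3 - 5/9 = 7/9)
148*(-4*((-4*3 + 5) + Q(-4))) - 60 = 148*(-4*((-4*3 + 5) + 7/9)) - 60 = 148*(-4*((-12 + 5) + 7/9)) - 60 = 148*(-4*(-7 + 7/9)) - 60 = 148*(-4*(-56/9)) - 60 = 148*(224/9) - 60 = 33152/9 - 60 = 32612/9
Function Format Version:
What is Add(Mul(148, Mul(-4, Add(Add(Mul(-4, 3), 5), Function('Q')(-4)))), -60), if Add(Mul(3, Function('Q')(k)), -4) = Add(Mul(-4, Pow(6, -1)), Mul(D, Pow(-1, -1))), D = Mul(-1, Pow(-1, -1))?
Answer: Rational(32612, 9) ≈ 3623.6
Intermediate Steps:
D = 1 (D = Mul(-1, -1) = 1)
Function('Q')(k) = Rational(7, 9) (Function('Q')(k) = Add(Rational(4, 3), Mul(Rational(1, 3), Add(Mul(-4, Pow(6, -1)), Mul(1, Pow(-1, -1))))) = Add(Rational(4, 3), Mul(Rational(1, 3), Add(Mul(-4, Rational(1, 6)), Mul(1, -1)))) = Add(Rational(4, 3), Mul(Rational(1, 3), Add(Rational(-2, 3), -1))) = Add(Rational(4, 3), Mul(Rational(1, 3), Rational(-5, 3))) = Add(Rational(4, 3), Rational(-5, 9)) = Rational(7, 9))
Add(Mul(148, Mul(-4, Add(Add(Mul(-4, 3), 5), Function('Q')(-4)))), -60) = Add(Mul(148, Mul(-4, Add(Add(Mul(-4, 3), 5), Rational(7, 9)))), -60) = Add(Mul(148, Mul(-4, Add(Add(-12, 5), Rational(7, 9)))), -60) = Add(Mul(148, Mul(-4, Add(-7, Rational(7, 9)))), -60) = Add(Mul(148, Mul(-4, Rational(-56, 9))), -60) = Add(Mul(148, Rational(224, 9)), -60) = Add(Rational(33152, 9), -60) = Rational(32612, 9)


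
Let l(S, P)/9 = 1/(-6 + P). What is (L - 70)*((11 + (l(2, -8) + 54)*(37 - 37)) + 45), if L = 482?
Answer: 23072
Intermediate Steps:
l(S, P) = 9/(-6 + P)
(L - 70)*((11 + (l(2, -8) + 54)*(37 - 37)) + 45) = (482 - 70)*((11 + (9/(-6 - 8) + 54)*(37 - 37)) + 45) = 412*((11 + (9/(-14) + 54)*0) + 45) = 412*((11 + (9*(-1/14) + 54)*0) + 45) = 412*((11 + (-9/14 + 54)*0) + 45) = 412*((11 + (747/14)*0) + 45) = 412*((11 + 0) + 45) = 412*(11 + 45) = 412*56 = 23072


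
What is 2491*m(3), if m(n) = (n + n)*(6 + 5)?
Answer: 164406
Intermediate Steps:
m(n) = 22*n (m(n) = (2*n)*11 = 22*n)
2491*m(3) = 2491*(22*3) = 2491*66 = 164406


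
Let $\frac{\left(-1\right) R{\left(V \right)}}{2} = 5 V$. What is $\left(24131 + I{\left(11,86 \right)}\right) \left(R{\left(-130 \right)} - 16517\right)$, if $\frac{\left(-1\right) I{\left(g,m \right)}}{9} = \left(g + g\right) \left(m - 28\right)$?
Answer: $-192449399$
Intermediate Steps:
$R{\left(V \right)} = - 10 V$ ($R{\left(V \right)} = - 2 \cdot 5 V = - 10 V$)
$I{\left(g,m \right)} = - 18 g \left(-28 + m\right)$ ($I{\left(g,m \right)} = - 9 \left(g + g\right) \left(m - 28\right) = - 9 \cdot 2 g \left(-28 + m\right) = - 18 g \left(-28 + m\right)$)
$\left(24131 + I{\left(11,86 \right)}\right) \left(R{\left(-130 \right)} - 16517\right) = \left(24131 + 18 \cdot 11 \left(28 - 86\right)\right) \left(\left(-10\right) \left(-130\right) - 16517\right) = \left(24131 + 18 \cdot 11 \left(28 - 86\right)\right) \left(1300 - 16517\right) = \left(24131 + 18 \cdot 11 \left(-58\right)\right) \left(-15217\right) = \left(24131 - 11484\right) \left(-15217\right) = 12647 \left(-15217\right) = -192449399$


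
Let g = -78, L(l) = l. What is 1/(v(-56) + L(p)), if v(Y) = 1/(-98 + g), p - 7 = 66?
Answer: 176/12847 ≈ 0.013700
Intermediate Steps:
p = 73 (p = 7 + 66 = 73)
v(Y) = -1/176 (v(Y) = 1/(-98 - 78) = 1/(-176) = -1/176)
1/(v(-56) + L(p)) = 1/(-1/176 + 73) = 1/(12847/176) = 176/12847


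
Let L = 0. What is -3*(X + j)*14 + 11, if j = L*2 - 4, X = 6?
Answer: -73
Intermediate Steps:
j = -4 (j = 0*2 - 4 = 0 - 4 = -4)
-3*(X + j)*14 + 11 = -3*(6 - 4)*14 + 11 = -3*2*14 + 11 = -6*14 + 11 = -84 + 11 = -73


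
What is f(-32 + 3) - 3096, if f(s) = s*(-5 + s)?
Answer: -2110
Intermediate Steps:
f(-32 + 3) - 3096 = (-32 + 3)*(-5 + (-32 + 3)) - 3096 = -29*(-5 - 29) - 3096 = -29*(-34) - 3096 = 986 - 3096 = -2110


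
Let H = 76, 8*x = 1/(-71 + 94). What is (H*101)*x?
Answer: 1919/46 ≈ 41.717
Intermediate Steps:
x = 1/184 (x = 1/(8*(-71 + 94)) = (⅛)/23 = (⅛)*(1/23) = 1/184 ≈ 0.0054348)
(H*101)*x = (76*101)*(1/184) = 7676*(1/184) = 1919/46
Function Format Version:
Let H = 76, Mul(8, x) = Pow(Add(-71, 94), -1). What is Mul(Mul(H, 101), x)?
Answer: Rational(1919, 46) ≈ 41.717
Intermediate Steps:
x = Rational(1, 184) (x = Mul(Rational(1, 8), Pow(Add(-71, 94), -1)) = Mul(Rational(1, 8), Pow(23, -1)) = Mul(Rational(1, 8), Rational(1, 23)) = Rational(1, 184) ≈ 0.0054348)
Mul(Mul(H, 101), x) = Mul(Mul(76, 101), Rational(1, 184)) = Mul(7676, Rational(1, 184)) = Rational(1919, 46)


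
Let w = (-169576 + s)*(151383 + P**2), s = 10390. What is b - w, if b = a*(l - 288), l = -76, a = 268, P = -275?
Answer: 36136397936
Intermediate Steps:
b = -97552 (b = 268*(-76 - 288) = 268*(-364) = -97552)
w = -36136495488 (w = (-169576 + 10390)*(151383 + (-275)**2) = -159186*(151383 + 75625) = -159186*227008 = -36136495488)
b - w = -97552 - 1*(-36136495488) = -97552 + 36136495488 = 36136397936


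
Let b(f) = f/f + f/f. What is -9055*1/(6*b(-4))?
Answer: -9055/12 ≈ -754.58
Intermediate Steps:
b(f) = 2 (b(f) = 1 + 1 = 2)
-9055*1/(6*b(-4)) = -9055/((1*2)*6) = -9055/(2*6) = -9055/12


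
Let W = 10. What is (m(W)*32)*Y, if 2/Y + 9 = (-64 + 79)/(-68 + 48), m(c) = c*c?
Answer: -25600/39 ≈ -656.41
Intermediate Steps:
m(c) = c²
Y = -8/39 (Y = 2/(-9 + (-64 + 79)/(-68 + 48)) = 2/(-9 + 15/(-20)) = 2/(-9 + 15*(-1/20)) = 2/(-9 - ¾) = 2/(-39/4) = 2*(-4/39) = -8/39 ≈ -0.20513)
(m(W)*32)*Y = (10²*32)*(-8/39) = (100*32)*(-8/39) = 3200*(-8/39) = -25600/39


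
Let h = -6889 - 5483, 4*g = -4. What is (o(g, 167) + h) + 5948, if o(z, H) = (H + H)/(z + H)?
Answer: -533025/83 ≈ -6422.0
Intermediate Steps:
g = -1 (g = (1/4)*(-4) = -1)
o(z, H) = 2*H/(H + z) (o(z, H) = (2*H)/(H + z) = 2*H/(H + z))
h = -12372
(o(g, 167) + h) + 5948 = (2*167/(167 - 1) - 12372) + 5948 = (2*167/166 - 12372) + 5948 = (2*167*(1/166) - 12372) + 5948 = (167/83 - 12372) + 5948 = -1026709/83 + 5948 = -533025/83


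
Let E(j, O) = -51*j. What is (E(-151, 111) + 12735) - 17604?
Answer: 2832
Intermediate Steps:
(E(-151, 111) + 12735) - 17604 = (-51*(-151) + 12735) - 17604 = (7701 + 12735) - 17604 = 20436 - 17604 = 2832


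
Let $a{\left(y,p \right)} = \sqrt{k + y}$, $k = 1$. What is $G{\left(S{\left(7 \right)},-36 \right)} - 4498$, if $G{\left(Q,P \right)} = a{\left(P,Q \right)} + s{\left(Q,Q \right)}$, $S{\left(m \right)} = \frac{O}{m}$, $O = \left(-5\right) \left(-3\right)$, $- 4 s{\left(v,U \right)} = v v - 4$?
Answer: $- \frac{881637}{196} + i \sqrt{35} \approx -4498.1 + 5.9161 i$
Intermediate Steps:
$a{\left(y,p \right)} = \sqrt{1 + y}$
$s{\left(v,U \right)} = 1 - \frac{v^{2}}{4}$ ($s{\left(v,U \right)} = - \frac{v v - 4}{4} = - \frac{v^{2} - 4}{4} = - \frac{-4 + v^{2}}{4} = 1 - \frac{v^{2}}{4}$)
$O = 15$
$S{\left(m \right)} = \frac{15}{m}$
$G{\left(Q,P \right)} = 1 + \sqrt{1 + P} - \frac{Q^{2}}{4}$ ($G{\left(Q,P \right)} = \sqrt{1 + P} - \left(-1 + \frac{Q^{2}}{4}\right) = 1 + \sqrt{1 + P} - \frac{Q^{2}}{4}$)
$G{\left(S{\left(7 \right)},-36 \right)} - 4498 = \left(1 + \sqrt{1 - 36} - \frac{\left(\frac{15}{7}\right)^{2}}{4}\right) - 4498 = \left(1 + \sqrt{-35} - \frac{\left(15 \cdot \frac{1}{7}\right)^{2}}{4}\right) - 4498 = \left(1 + i \sqrt{35} - \frac{\left(\frac{15}{7}\right)^{2}}{4}\right) - 4498 = \left(1 + i \sqrt{35} - \frac{225}{196}\right) - 4498 = \left(- \frac{29}{196} + i \sqrt{35}\right) - 4498 = - \frac{881637}{196} + i \sqrt{35}$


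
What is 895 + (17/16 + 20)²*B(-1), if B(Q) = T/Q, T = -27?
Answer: 3295483/256 ≈ 12873.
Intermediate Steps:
B(Q) = -27/Q
895 + (17/16 + 20)²*B(-1) = 895 + (17/16 + 20)²*(-27/(-1)) = 895 + (17*(1/16) + 20)²*(-27*(-1)) = 895 + (17/16 + 20)²*27 = 895 + (337/16)²*27 = 895 + (113569/256)*27 = 895 + 3066363/256 = 3295483/256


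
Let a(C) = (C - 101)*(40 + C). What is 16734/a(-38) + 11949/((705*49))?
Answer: -13684624/228655 ≈ -59.848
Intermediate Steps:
a(C) = (-101 + C)*(40 + C)
16734/a(-38) + 11949/((705*49)) = 16734/(-4040 + (-38)**2 - 61*(-38)) + 11949/((705*49)) = 16734/(-4040 + 1444 + 2318) + 11949/34545 = 16734/(-278) + 11949*(1/34545) = 16734*(-1/278) + 569/1645 = -8367/139 + 569/1645 = -13684624/228655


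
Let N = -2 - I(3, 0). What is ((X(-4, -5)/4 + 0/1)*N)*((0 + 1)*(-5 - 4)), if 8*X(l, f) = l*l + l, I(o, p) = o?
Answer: 135/8 ≈ 16.875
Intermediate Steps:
N = -5 (N = -2 - 1*3 = -2 - 3 = -5)
X(l, f) = l/8 + l²/8 (X(l, f) = (l*l + l)/8 = (l² + l)/8 = (l + l²)/8 = l/8 + l²/8)
((X(-4, -5)/4 + 0/1)*N)*((0 + 1)*(-5 - 4)) = ((((⅛)*(-4)*(1 - 4))/4 + 0/1)*(-5))*((0 + 1)*(-5 - 4)) = ((((⅛)*(-4)*(-3))*(¼) + 0*1)*(-5))*(1*(-9)) = (((3/2)*(¼) + 0)*(-5))*(-9) = ((3/8 + 0)*(-5))*(-9) = ((3/8)*(-5))*(-9) = -15/8*(-9) = 135/8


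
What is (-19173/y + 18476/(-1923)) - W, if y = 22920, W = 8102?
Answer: -119185761973/14691720 ≈ -8112.4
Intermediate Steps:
(-19173/y + 18476/(-1923)) - W = (-19173/22920 + 18476/(-1923)) - 1*8102 = (-19173*1/22920 + 18476*(-1/1923)) - 8102 = (-6391/7640 - 18476/1923) - 8102 = -153446533/14691720 - 8102 = -119185761973/14691720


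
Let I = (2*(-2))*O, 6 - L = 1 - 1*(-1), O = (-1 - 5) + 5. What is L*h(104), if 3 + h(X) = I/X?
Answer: -154/13 ≈ -11.846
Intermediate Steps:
O = -1 (O = -6 + 5 = -1)
L = 4 (L = 6 - (1 - 1*(-1)) = 6 - (1 + 1) = 6 - 1*2 = 6 - 2 = 4)
I = 4 (I = (2*(-2))*(-1) = -4*(-1) = 4)
h(X) = -3 + 4/X
L*h(104) = 4*(-3 + 4/104) = 4*(-3 + 4*(1/104)) = 4*(-3 + 1/26) = 4*(-77/26) = -154/13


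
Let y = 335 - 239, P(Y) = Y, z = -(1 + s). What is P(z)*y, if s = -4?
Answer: 288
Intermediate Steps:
z = 3 (z = -(1 - 4) = -1*(-3) = 3)
y = 96
P(z)*y = 3*96 = 288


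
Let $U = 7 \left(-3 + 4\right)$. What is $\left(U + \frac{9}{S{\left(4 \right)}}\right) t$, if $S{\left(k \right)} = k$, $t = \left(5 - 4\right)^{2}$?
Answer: $\frac{37}{4} \approx 9.25$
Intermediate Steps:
$t = 1$ ($t = 1^{2} = 1$)
$U = 7$ ($U = 7 \cdot 1 = 7$)
$\left(U + \frac{9}{S{\left(4 \right)}}\right) t = \left(7 + \frac{9}{4}\right) 1 = \frac{37}{4} \cdot 1 = \frac{37}{4}$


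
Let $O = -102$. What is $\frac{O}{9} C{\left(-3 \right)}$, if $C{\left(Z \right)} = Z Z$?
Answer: $-102$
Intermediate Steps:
$C{\left(Z \right)} = Z^{2}$
$\frac{O}{9} C{\left(-3 \right)} = - \frac{102}{9} \left(-3\right)^{2} = \left(-102\right) \frac{1}{9} \cdot 9 = \left(- \frac{34}{3}\right) 9 = -102$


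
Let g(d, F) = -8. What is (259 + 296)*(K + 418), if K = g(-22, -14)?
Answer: 227550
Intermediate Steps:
K = -8
(259 + 296)*(K + 418) = (259 + 296)*(-8 + 418) = 555*410 = 227550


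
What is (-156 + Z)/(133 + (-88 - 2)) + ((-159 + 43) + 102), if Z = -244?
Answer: -1002/43 ≈ -23.302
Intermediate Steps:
(-156 + Z)/(133 + (-88 - 2)) + ((-159 + 43) + 102) = (-156 - 244)/(133 + (-88 - 2)) + ((-159 + 43) + 102) = -400/(133 - 90) + (-116 + 102) = -400/43 - 14 = -1002/43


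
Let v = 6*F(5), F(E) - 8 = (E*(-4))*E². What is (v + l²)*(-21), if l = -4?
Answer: 61656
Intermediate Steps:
F(E) = 8 - 4*E³ (F(E) = 8 + (E*(-4))*E² = 8 + (-4*E)*E² = 8 - 4*E³)
v = -2952 (v = 6*(8 - 4*5³) = 6*(8 - 4*125) = 6*(8 - 500) = 6*(-492) = -2952)
(v + l²)*(-21) = (-2952 + (-4)²)*(-21) = (-2952 + 16)*(-21) = -2936*(-21) = 61656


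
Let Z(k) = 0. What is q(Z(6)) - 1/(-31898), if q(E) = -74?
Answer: -2360451/31898 ≈ -74.000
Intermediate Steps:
q(Z(6)) - 1/(-31898) = -74 - 1/(-31898) = -74 - 1*(-1/31898) = -74 + 1/31898 = -2360451/31898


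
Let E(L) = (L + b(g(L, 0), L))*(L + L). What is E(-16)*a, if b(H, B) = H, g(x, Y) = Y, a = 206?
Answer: 105472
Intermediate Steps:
E(L) = 2*L**2 (E(L) = (L + 0)*(L + L) = L*(2*L) = 2*L**2)
E(-16)*a = (2*(-16)**2)*206 = (2*256)*206 = 512*206 = 105472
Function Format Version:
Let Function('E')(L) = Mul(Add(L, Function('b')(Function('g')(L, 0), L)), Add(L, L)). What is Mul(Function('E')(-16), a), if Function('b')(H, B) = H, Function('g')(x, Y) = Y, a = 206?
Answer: 105472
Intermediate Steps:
Function('E')(L) = Mul(2, Pow(L, 2)) (Function('E')(L) = Mul(Add(L, 0), Add(L, L)) = Mul(L, Mul(2, L)) = Mul(2, Pow(L, 2)))
Mul(Function('E')(-16), a) = Mul(Mul(2, Pow(-16, 2)), 206) = Mul(Mul(2, 256), 206) = Mul(512, 206) = 105472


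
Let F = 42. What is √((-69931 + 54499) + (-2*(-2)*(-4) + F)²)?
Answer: 2*I*√3689 ≈ 121.47*I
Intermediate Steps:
√((-69931 + 54499) + (-2*(-2)*(-4) + F)²) = √((-69931 + 54499) + (-2*(-2)*(-4) + 42)²) = √(-15432 + (4*(-4) + 42)²) = √(-15432 + (-16 + 42)²) = √(-15432 + 26²) = √(-15432 + 676) = √(-14756) = 2*I*√3689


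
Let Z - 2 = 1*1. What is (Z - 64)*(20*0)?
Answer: 0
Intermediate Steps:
Z = 3 (Z = 2 + 1*1 = 2 + 1 = 3)
(Z - 64)*(20*0) = (3 - 64)*(20*0) = -61*0 = 0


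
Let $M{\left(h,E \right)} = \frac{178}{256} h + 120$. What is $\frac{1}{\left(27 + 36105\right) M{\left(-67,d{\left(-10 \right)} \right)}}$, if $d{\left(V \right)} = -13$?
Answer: $\frac{32}{84883101} \approx 3.7699 \cdot 10^{-7}$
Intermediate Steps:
$M{\left(h,E \right)} = 120 + \frac{89 h}{128}$ ($M{\left(h,E \right)} = 178 \cdot \frac{1}{256} h + 120 = \frac{89 h}{128} + 120 = 120 + \frac{89 h}{128}$)
$\frac{1}{\left(27 + 36105\right) M{\left(-67,d{\left(-10 \right)} \right)}} = \frac{1}{\left(27 + 36105\right) \left(120 + \frac{89}{128} \left(-67\right)\right)} = \frac{1}{36132 \left(120 - \frac{5963}{128}\right)} = \frac{1}{36132 \cdot \frac{9397}{128}} = \frac{1}{36132} \cdot \frac{128}{9397} = \frac{32}{84883101}$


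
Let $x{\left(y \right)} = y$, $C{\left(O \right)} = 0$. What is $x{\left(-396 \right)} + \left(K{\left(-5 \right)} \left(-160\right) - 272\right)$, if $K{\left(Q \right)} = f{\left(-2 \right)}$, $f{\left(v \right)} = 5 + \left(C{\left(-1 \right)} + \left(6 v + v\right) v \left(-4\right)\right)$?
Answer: $16452$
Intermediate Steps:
$f{\left(v \right)} = 5 - 28 v^{2}$ ($f{\left(v \right)} = 5 + \left(0 + \left(6 v + v\right) v \left(-4\right)\right) = 5 + \left(0 + 7 v v \left(-4\right)\right) = 5 + \left(0 + 7 v^{2} \left(-4\right)\right) = 5 + \left(0 - 28 v^{2}\right) = 5 - 28 v^{2}$)
$K{\left(Q \right)} = -107$ ($K{\left(Q \right)} = 5 - 28 \left(-2\right)^{2} = 5 - 112 = -107$)
$x{\left(-396 \right)} + \left(K{\left(-5 \right)} \left(-160\right) - 272\right) = -396 - -16848 = -396 + \left(17120 - 272\right) = -396 + 16848 = 16452$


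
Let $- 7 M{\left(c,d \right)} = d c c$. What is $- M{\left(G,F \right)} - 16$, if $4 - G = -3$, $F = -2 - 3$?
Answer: $-51$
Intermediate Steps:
$F = -5$ ($F = -2 - 3 = -5$)
$G = 7$ ($G = 4 - -3 = 4 + 3 = 7$)
$M{\left(c,d \right)} = - \frac{d c^{2}}{7}$ ($M{\left(c,d \right)} = - \frac{d c c}{7} = - \frac{c d c}{7} = - \frac{d c^{2}}{7}$)
$- M{\left(G,F \right)} - 16 = - \frac{\left(-1\right) \left(-5\right) 7^{2}}{7} - 16 = - \frac{\left(-1\right) \left(-5\right) 49}{7} - 16 = \left(-1\right) 35 - 16 = -35 - 16 = -51$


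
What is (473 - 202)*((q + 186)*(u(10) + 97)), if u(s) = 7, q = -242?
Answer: -1578304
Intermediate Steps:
(473 - 202)*((q + 186)*(u(10) + 97)) = (473 - 202)*((-242 + 186)*(7 + 97)) = 271*(-56*104) = 271*(-5824) = -1578304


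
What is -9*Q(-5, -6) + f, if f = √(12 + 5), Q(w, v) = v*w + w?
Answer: -225 + √17 ≈ -220.88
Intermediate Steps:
Q(w, v) = w + v*w
f = √17 ≈ 4.1231
-9*Q(-5, -6) + f = -(-45)*(1 - 6) + √17 = -(-45)*(-5) + √17 = -9*25 + √17 = -225 + √17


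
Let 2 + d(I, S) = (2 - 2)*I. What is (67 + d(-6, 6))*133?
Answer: 8645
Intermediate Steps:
d(I, S) = -2 (d(I, S) = -2 + (2 - 2)*I = -2 + 0*I = -2 + 0 = -2)
(67 + d(-6, 6))*133 = (67 - 2)*133 = 65*133 = 8645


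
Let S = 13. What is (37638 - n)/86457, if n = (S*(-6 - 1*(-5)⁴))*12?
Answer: 45358/28819 ≈ 1.5739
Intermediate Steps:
n = -98436 (n = (13*(-6 - 1*(-5)⁴))*12 = (13*(-6 - 1*625))*12 = (13*(-6 - 625))*12 = (13*(-631))*12 = -8203*12 = -98436)
(37638 - n)/86457 = (37638 - 1*(-98436))/86457 = (37638 + 98436)*(1/86457) = 136074*(1/86457) = 45358/28819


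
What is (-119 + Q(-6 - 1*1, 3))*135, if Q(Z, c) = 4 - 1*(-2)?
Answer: -15255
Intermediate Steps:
Q(Z, c) = 6 (Q(Z, c) = 4 + 2 = 6)
(-119 + Q(-6 - 1*1, 3))*135 = (-119 + 6)*135 = -113*135 = -15255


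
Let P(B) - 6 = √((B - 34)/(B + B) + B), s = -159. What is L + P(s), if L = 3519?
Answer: 3525 + I*√16017342/318 ≈ 3525.0 + 12.585*I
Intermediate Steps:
P(B) = 6 + √(B + (-34 + B)/(2*B)) (P(B) = 6 + √((B - 34)/(B + B) + B) = 6 + √((-34 + B)/((2*B)) + B) = 6 + √((-34 + B)*(1/(2*B)) + B) = 6 + √((-34 + B)/(2*B) + B) = 6 + √(B + (-34 + B)/(2*B)))
L + P(s) = 3519 + (6 + √(2 - 68/(-159) + 4*(-159))/2) = 3519 + (6 + √(2 - 68*(-1/159) - 636)/2) = 3519 + (6 + √(2 + 68/159 - 636)/2) = 3519 + (6 + √(-100738/159)/2) = 3519 + (6 + (I*√16017342/159)/2) = 3519 + (6 + I*√16017342/318) = 3525 + I*√16017342/318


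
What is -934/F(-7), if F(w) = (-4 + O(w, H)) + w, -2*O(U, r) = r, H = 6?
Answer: 467/7 ≈ 66.714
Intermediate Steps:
O(U, r) = -r/2
F(w) = -7 + w (F(w) = (-4 - 1/2*6) + w = (-4 - 3) + w = -7 + w)
-934/F(-7) = -934/(-7 - 7) = -934/(-14) = -934*(-1/14) = 467/7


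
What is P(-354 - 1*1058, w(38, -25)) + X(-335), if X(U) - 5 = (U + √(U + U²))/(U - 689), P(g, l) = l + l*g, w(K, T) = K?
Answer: -54899377/1024 - √111890/1024 ≈ -53613.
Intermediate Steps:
P(g, l) = l + g*l
X(U) = 5 + (U + √(U + U²))/(-689 + U) (X(U) = 5 + (U + √(U + U²))/(U - 689) = 5 + (U + √(U + U²))/(-689 + U))
P(-354 - 1*1058, w(38, -25)) + X(-335) = 38*(1 + (-354 - 1*1058)) + (-3445 + √(-335*(1 - 335)) + 6*(-335))/(-689 - 335) = 38*(1 + (-354 - 1058)) + (-3445 + √(-335*(-334)) - 2010)/(-1024) = 38*(1 - 1412) - (-3445 + √111890 - 2010)/1024 = 38*(-1411) - (-5455 + √111890)/1024 = -53618 + (5455/1024 - √111890/1024) = -54899377/1024 - √111890/1024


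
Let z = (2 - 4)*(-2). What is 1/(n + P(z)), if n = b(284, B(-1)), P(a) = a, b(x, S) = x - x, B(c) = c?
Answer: ¼ ≈ 0.25000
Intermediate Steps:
z = 4 (z = -2*(-2) = 4)
b(x, S) = 0
n = 0
1/(n + P(z)) = 1/(0 + 4) = 1/4 = ¼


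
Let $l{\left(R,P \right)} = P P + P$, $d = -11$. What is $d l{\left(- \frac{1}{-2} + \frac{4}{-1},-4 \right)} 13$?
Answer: $-1716$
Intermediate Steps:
$l{\left(R,P \right)} = P + P^{2}$ ($l{\left(R,P \right)} = P^{2} + P = P + P^{2}$)
$d l{\left(- \frac{1}{-2} + \frac{4}{-1},-4 \right)} 13 = - 11 \left(- 4 \left(1 - 4\right)\right) 13 = - 11 \left(\left(-4\right) \left(-3\right)\right) 13 = \left(-11\right) 12 \cdot 13 = \left(-132\right) 13 = -1716$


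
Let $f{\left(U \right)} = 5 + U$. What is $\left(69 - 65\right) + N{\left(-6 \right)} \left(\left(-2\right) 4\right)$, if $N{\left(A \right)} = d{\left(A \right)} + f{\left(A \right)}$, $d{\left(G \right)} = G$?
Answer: $60$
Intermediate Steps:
$N{\left(A \right)} = 5 + 2 A$ ($N{\left(A \right)} = A + \left(5 + A\right) = 5 + 2 A$)
$\left(69 - 65\right) + N{\left(-6 \right)} \left(\left(-2\right) 4\right) = \left(69 - 65\right) + \left(5 + 2 \left(-6\right)\right) \left(\left(-2\right) 4\right) = \left(69 - 65\right) + \left(5 - 12\right) \left(-8\right) = 4 - -56 = 4 + 56 = 60$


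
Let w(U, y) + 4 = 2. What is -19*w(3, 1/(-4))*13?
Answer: 494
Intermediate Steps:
w(U, y) = -2 (w(U, y) = -4 + 2 = -2)
-19*w(3, 1/(-4))*13 = -19*(-2)*13 = 38*13 = 494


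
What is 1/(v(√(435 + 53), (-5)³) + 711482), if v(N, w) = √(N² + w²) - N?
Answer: 1/(711482 + √16113 - 2*√122) ≈ 1.4053e-6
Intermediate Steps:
1/(v(√(435 + 53), (-5)³) + 711482) = 1/((√((√(435 + 53))² + ((-5)³)²) - √(435 + 53)) + 711482) = 1/((√((√488)² + (-125)²) - √488) + 711482) = 1/((√((2*√122)² + 15625) - 2*√122) + 711482) = 1/((√(488 + 15625) - 2*√122) + 711482) = 1/((√16113 - 2*√122) + 711482) = 1/(711482 + √16113 - 2*√122)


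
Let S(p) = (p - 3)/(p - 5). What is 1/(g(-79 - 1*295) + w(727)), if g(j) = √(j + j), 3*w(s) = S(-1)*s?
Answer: 6543/1087352 - 81*I*√187/1087352 ≈ 0.0060174 - 0.0010187*I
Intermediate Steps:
S(p) = (-3 + p)/(-5 + p)
w(s) = 2*s/9 (w(s) = (((-3 - 1)/(-5 - 1))*s)/3 = ((-4/(-6))*s)/3 = ((-⅙*(-4))*s)/3 = (2*s/3)/3 = 2*s/9)
g(j) = √2*√j (g(j) = √(2*j) = √2*√j)
1/(g(-79 - 1*295) + w(727)) = 1/(√2*√(-79 - 1*295) + (2/9)*727) = 1/(√2*√(-79 - 295) + 1454/9) = 1/(√2*√(-374) + 1454/9) = 1/(√2*(I*√374) + 1454/9) = 1/(2*I*√187 + 1454/9) = 1/(1454/9 + 2*I*√187)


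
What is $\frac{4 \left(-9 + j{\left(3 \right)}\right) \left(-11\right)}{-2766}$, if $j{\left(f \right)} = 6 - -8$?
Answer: $\frac{110}{1383} \approx 0.079537$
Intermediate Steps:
$j{\left(f \right)} = 14$ ($j{\left(f \right)} = 6 + 8 = 14$)
$\frac{4 \left(-9 + j{\left(3 \right)}\right) \left(-11\right)}{-2766} = \frac{4 \left(-9 + 14\right) \left(-11\right)}{-2766} = 4 \cdot 5 \left(-11\right) \left(- \frac{1}{2766}\right) = 20 \left(-11\right) \left(- \frac{1}{2766}\right) = \left(-220\right) \left(- \frac{1}{2766}\right) = \frac{110}{1383}$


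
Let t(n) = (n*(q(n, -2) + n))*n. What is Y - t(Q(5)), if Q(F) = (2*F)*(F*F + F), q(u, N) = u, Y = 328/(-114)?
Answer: -3078000164/57 ≈ -5.4000e+7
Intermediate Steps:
Y = -164/57 (Y = 328*(-1/114) = -164/57 ≈ -2.8772)
Q(F) = 2*F*(F + F²) (Q(F) = (2*F)*(F² + F) = (2*F)*(F + F²) = 2*F*(F + F²))
t(n) = 2*n³ (t(n) = (n*(n + n))*n = (n*(2*n))*n = (2*n²)*n = 2*n³)
Y - t(Q(5)) = -164/57 - 2*(2*5²*(1 + 5))³ = -164/57 - 2*(2*25*6)³ = -164/57 - 2*300³ = -164/57 - 2*27000000 = -164/57 - 1*54000000 = -164/57 - 54000000 = -3078000164/57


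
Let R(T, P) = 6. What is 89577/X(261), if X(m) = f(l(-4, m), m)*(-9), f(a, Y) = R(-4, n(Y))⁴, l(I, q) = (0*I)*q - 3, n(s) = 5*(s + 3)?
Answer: -9953/1296 ≈ -7.6798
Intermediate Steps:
n(s) = 15 + 5*s (n(s) = 5*(3 + s) = 15 + 5*s)
l(I, q) = -3 (l(I, q) = 0*q - 3 = 0 - 3 = -3)
f(a, Y) = 1296 (f(a, Y) = 6⁴ = 1296)
X(m) = -11664 (X(m) = 1296*(-9) = -11664)
89577/X(261) = 89577/(-11664) = 89577*(-1/11664) = -9953/1296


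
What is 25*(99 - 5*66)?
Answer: -5775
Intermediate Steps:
25*(99 - 5*66) = 25*(99 - 330) = 25*(-231) = -5775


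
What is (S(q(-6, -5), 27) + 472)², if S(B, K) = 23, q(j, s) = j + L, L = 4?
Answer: 245025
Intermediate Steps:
q(j, s) = 4 + j (q(j, s) = j + 4 = 4 + j)
(S(q(-6, -5), 27) + 472)² = (23 + 472)² = 495² = 245025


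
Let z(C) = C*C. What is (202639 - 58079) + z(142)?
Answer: 164724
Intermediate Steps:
z(C) = C²
(202639 - 58079) + z(142) = (202639 - 58079) + 142² = 144560 + 20164 = 164724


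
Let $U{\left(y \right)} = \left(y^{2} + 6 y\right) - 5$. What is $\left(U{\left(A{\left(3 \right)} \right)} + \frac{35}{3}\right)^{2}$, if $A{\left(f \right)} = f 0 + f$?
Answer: $\frac{10201}{9} \approx 1133.4$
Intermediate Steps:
$A{\left(f \right)} = f$ ($A{\left(f \right)} = 0 + f = f$)
$U{\left(y \right)} = -5 + y^{2} + 6 y$
$\left(U{\left(A{\left(3 \right)} \right)} + \frac{35}{3}\right)^{2} = \left(\left(-5 + 3^{2} + 6 \cdot 3\right) + \frac{35}{3}\right)^{2} = \left(\left(-5 + 9 + 18\right) + 35 \cdot \frac{1}{3}\right)^{2} = \left(22 + \frac{35}{3}\right)^{2} = \left(\frac{101}{3}\right)^{2} = \frac{10201}{9}$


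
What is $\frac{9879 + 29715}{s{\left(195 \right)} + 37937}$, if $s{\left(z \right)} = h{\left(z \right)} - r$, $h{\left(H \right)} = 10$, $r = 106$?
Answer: $\frac{39594}{37841} \approx 1.0463$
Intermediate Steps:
$s{\left(z \right)} = -96$ ($s{\left(z \right)} = 10 - 106 = -96$)
$\frac{9879 + 29715}{s{\left(195 \right)} + 37937} = \frac{9879 + 29715}{-96 + 37937} = \frac{39594}{37841}$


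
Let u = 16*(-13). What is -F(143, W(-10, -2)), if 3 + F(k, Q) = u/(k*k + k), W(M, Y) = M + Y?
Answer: 298/99 ≈ 3.0101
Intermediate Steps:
u = -208
F(k, Q) = -3 - 208/(k + k**2) (F(k, Q) = -3 - 208/(k*k + k) = -3 - 208/(k**2 + k) = -3 - 208/(k + k**2))
-F(143, W(-10, -2)) = -(-208 - 3*143 - 3*143**2)/(143*(1 + 143)) = -(-208 - 429 - 3*20449)/(143*144) = -(-208 - 429 - 61347)/(143*144) = -(-61984)/(143*144) = -1*(-298/99) = 298/99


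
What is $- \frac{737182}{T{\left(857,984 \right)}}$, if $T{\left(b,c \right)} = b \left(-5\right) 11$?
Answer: $\frac{737182}{47135} \approx 15.64$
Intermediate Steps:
$T{\left(b,c \right)} = - 55 b$ ($T{\left(b,c \right)} = - 5 b 11 = - 55 b$)
$- \frac{737182}{T{\left(857,984 \right)}} = - \frac{737182}{\left(-55\right) 857} = - \frac{737182}{-47135} = \left(-737182\right) \left(- \frac{1}{47135}\right) = \frac{737182}{47135}$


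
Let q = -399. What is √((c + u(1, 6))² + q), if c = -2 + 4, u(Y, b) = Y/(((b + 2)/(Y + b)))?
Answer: I*√25007/8 ≈ 19.767*I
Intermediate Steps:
u(Y, b) = Y*(Y + b)/(2 + b) (u(Y, b) = Y/(((2 + b)/(Y + b))) = Y*((Y + b)/(2 + b)) = Y*(Y + b)/(2 + b))
c = 2
√((c + u(1, 6))² + q) = √((2 + 1*(1 + 6)/(2 + 6))² - 399) = √((2 + 1*7/8)² - 399) = √((2 + 1*(⅛)*7)² - 399) = √((2 + 7/8)² - 399) = √((23/8)² - 399) = √(529/64 - 399) = √(-25007/64) = I*√25007/8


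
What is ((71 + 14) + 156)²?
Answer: 58081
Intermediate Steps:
((71 + 14) + 156)² = (85 + 156)² = 241² = 58081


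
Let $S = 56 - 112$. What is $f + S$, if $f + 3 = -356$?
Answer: $-415$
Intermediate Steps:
$f = -359$ ($f = -3 - 356 = -359$)
$S = -56$
$f + S = -359 - 56 = -415$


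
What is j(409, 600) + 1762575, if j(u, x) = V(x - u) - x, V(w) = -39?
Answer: 1761936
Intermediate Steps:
j(u, x) = -39 - x
j(409, 600) + 1762575 = (-39 - 1*600) + 1762575 = (-39 - 600) + 1762575 = -639 + 1762575 = 1761936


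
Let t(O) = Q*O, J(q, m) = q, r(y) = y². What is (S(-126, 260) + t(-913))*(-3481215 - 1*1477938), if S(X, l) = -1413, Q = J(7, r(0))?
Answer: 38701230012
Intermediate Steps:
Q = 7
t(O) = 7*O
(S(-126, 260) + t(-913))*(-3481215 - 1*1477938) = (-1413 + 7*(-913))*(-3481215 - 1*1477938) = (-1413 - 6391)*(-3481215 - 1477938) = -7804*(-4959153) = 38701230012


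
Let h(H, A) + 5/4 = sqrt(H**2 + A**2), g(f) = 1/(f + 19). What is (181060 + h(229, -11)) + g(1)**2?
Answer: 72423501/400 + sqrt(52562) ≈ 1.8129e+5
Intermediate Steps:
g(f) = 1/(19 + f)
h(H, A) = -5/4 + sqrt(A**2 + H**2) (h(H, A) = -5/4 + sqrt(H**2 + A**2) = -5/4 + sqrt(A**2 + H**2))
(181060 + h(229, -11)) + g(1)**2 = (181060 + (-5/4 + sqrt((-11)**2 + 229**2))) + (1/(19 + 1))**2 = (181060 + (-5/4 + sqrt(121 + 52441))) + (1/20)**2 = (181060 + (-5/4 + sqrt(52562))) + (1/20)**2 = (724235/4 + sqrt(52562)) + 1/400 = 72423501/400 + sqrt(52562)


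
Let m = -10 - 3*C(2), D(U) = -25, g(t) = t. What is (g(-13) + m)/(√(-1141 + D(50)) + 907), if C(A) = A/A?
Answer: -23582/823815 + 26*I*√1166/823815 ≈ -0.028625 + 0.0010777*I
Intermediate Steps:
C(A) = 1
m = -13 (m = -10 - 3*1 = -10 - 3 = -13)
(g(-13) + m)/(√(-1141 + D(50)) + 907) = (-13 - 13)/(√(-1141 - 25) + 907) = -26/(√(-1166) + 907) = -26/(I*√1166 + 907) = -26/(907 + I*√1166)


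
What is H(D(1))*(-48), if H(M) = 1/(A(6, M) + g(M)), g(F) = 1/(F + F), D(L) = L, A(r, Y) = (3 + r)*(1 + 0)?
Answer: -96/19 ≈ -5.0526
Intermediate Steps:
A(r, Y) = 3 + r (A(r, Y) = (3 + r)*1 = 3 + r)
g(F) = 1/(2*F)
H(M) = 1/(9 + 1/(2*M)) (H(M) = 1/((3 + 6) + 1/(2*M)) = 1/(9 + 1/(2*M)))
H(D(1))*(-48) = (2*1/(1 + 18*1))*(-48) = (2*1/(1 + 18))*(-48) = (2*1/19)*(-48) = (2*1*(1/19))*(-48) = (2/19)*(-48) = -96/19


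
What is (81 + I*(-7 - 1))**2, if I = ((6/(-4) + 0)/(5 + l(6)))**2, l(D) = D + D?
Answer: 547138881/83521 ≈ 6550.9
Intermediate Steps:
l(D) = 2*D
I = 9/1156 (I = ((6/(-4) + 0)/(5 + 2*6))**2 = ((6*(-1/4) + 0)/(5 + 12))**2 = ((-3/2 + 0)/17)**2 = (-3/2*1/17)**2 = (-3/34)**2 = 9/1156 ≈ 0.0077855)
(81 + I*(-7 - 1))**2 = (81 + 9*(-7 - 1)/1156)**2 = (81 + (9/1156)*(-8))**2 = (81 - 18/289)**2 = (23391/289)**2 = 547138881/83521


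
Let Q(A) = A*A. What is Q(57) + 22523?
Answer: 25772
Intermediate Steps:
Q(A) = A²
Q(57) + 22523 = 57² + 22523 = 3249 + 22523 = 25772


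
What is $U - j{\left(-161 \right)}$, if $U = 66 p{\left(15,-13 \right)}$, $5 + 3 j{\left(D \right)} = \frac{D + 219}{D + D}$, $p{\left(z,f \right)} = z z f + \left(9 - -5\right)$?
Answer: $- \frac{30932008}{161} \approx -1.9212 \cdot 10^{5}$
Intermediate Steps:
$p{\left(z,f \right)} = 14 + f z^{2}$ ($p{\left(z,f \right)} = z^{2} f + \left(9 + 5\right) = f z^{2} + 14 = 14 + f z^{2}$)
$j{\left(D \right)} = - \frac{5}{3} + \frac{219 + D}{6 D}$ ($j{\left(D \right)} = - \frac{5}{3} + \frac{\left(D + 219\right) \frac{1}{D + D}}{3} = - \frac{5}{3} + \frac{\left(219 + D\right) \frac{1}{2 D}}{3} = - \frac{5}{3} + \frac{\frac{1}{2} \frac{1}{D} \left(219 + D\right)}{3} = - \frac{5}{3} + \frac{219 + D}{6 D}$)
$U = -192126$ ($U = 66 \left(14 - 13 \cdot 15^{2}\right) = 66 \left(14 - 2925\right) = 66 \left(-2911\right) = -192126$)
$U - j{\left(-161 \right)} = -192126 - \frac{73 - -483}{2 \left(-161\right)} = -192126 - \frac{1}{2} \left(- \frac{1}{161}\right) \left(73 + 483\right) = -192126 - \frac{1}{2} \left(- \frac{1}{161}\right) 556 = -192126 - - \frac{278}{161} = -192126 + \frac{278}{161} = - \frac{30932008}{161}$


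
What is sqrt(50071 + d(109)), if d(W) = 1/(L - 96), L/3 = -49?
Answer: 2*sqrt(9125439)/27 ≈ 223.77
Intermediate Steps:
L = -147 (L = 3*(-49) = -147)
d(W) = -1/243 (d(W) = 1/(-147 - 96) = 1/(-243) = -1/243)
sqrt(50071 + d(109)) = sqrt(50071 - 1/243) = sqrt(12167252/243) = 2*sqrt(9125439)/27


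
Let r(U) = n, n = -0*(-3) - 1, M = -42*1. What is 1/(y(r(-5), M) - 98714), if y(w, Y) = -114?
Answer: -1/98828 ≈ -1.0119e-5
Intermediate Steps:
M = -42
n = -1 (n = -1*0 - 1 = 0 - 1 = -1)
r(U) = -1
1/(y(r(-5), M) - 98714) = 1/(-114 - 98714) = 1/(-98828) = -1/98828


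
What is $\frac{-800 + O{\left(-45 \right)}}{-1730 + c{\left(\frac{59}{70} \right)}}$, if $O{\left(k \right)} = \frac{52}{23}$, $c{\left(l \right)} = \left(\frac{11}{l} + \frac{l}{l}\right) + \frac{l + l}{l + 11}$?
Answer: $\frac{81583548}{175472911} \approx 0.46494$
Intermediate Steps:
$c{\left(l \right)} = 1 + \frac{11}{l} + \frac{2 l}{11 + l}$ ($c{\left(l \right)} = \left(\frac{11}{l} + 1\right) + \frac{2 l}{11 + l} = \left(1 + \frac{11}{l}\right) + \frac{2 l}{11 + l} = 1 + \frac{11}{l} + \frac{2 l}{11 + l}$)
$O{\left(k \right)} = \frac{52}{23}$ ($O{\left(k \right)} = 52 \cdot \frac{1}{23} = \frac{52}{23}$)
$\frac{-800 + O{\left(-45 \right)}}{-1730 + c{\left(\frac{59}{70} \right)}} = \frac{-800 + \frac{52}{23}}{-1730 + \frac{121 + 3 \left(\frac{59}{70}\right)^{2} + 22 \cdot \frac{59}{70}}{\frac{59}{70} \left(11 + \frac{59}{70}\right)}} = - \frac{18348}{23 \left(-1730 + \frac{121 + 3 \left(59 \cdot \frac{1}{70}\right)^{2} + 22 \cdot 59 \cdot \frac{1}{70}}{59 \cdot \frac{1}{70} \left(11 + 59 \cdot \frac{1}{70}\right)}\right)} = - \frac{18348}{23 \left(-1730 + \frac{121 + 3 \left(\frac{59}{70}\right)^{2} + 22 \cdot \frac{59}{70}}{\frac{59}{70} \left(11 + \frac{59}{70}\right)}\right)} = - \frac{18348}{23 \left(-1730 + \frac{70 \left(121 + 3 \cdot \frac{3481}{4900} + \frac{649}{35}\right)}{59 \cdot \frac{829}{70}}\right)} = - \frac{18348}{23 \left(-1730 + \frac{70}{59} \cdot \frac{70}{829} \left(121 + \frac{10443}{4900} + \frac{649}{35}\right)\right)} = - \frac{18348}{23 \left(-1730 + \frac{70}{59} \cdot \frac{70}{829} \cdot \frac{694203}{4900}\right)} = - \frac{18348}{23 \left(-1730 + \frac{694203}{48911}\right)} = - \frac{18348}{23 \left(- \frac{83921827}{48911}\right)} = \left(- \frac{18348}{23}\right) \left(- \frac{48911}{83921827}\right) = \frac{81583548}{175472911}$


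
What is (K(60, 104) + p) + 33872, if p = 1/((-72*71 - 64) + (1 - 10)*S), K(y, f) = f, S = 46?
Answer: 189925839/5590 ≈ 33976.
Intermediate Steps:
p = -1/5590 (p = 1/((-72*71 - 64) + (1 - 10)*46) = 1/((-5112 - 64) - 9*46) = 1/(-5176 - 414) = 1/(-5590) = -1/5590 ≈ -0.00017889)
(K(60, 104) + p) + 33872 = (104 - 1/5590) + 33872 = 581359/5590 + 33872 = 189925839/5590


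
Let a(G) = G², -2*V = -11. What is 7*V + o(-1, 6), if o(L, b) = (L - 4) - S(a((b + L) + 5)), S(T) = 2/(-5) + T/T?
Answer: 329/10 ≈ 32.900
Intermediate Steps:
V = 11/2 (V = -½*(-11) = 11/2 ≈ 5.5000)
S(T) = ⅗ (S(T) = 2*(-⅕) + 1 = -⅖ + 1 = ⅗)
o(L, b) = -23/5 + L (o(L, b) = (L - 4) - 1*⅗ = (-4 + L) - ⅗ = -23/5 + L)
7*V + o(-1, 6) = 7*(11/2) + (-23/5 - 1) = 77/2 - 28/5 = 329/10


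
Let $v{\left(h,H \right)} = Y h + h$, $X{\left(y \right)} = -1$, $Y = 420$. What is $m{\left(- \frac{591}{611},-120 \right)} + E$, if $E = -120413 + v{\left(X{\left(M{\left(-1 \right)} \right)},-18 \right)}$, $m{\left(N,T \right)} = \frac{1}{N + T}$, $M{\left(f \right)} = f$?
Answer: $- \frac{8930962385}{73911} \approx -1.2083 \cdot 10^{5}$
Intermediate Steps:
$v{\left(h,H \right)} = 421 h$ ($v{\left(h,H \right)} = 420 h + h = 421 h$)
$E = -120834$ ($E = -120413 + 421 \left(-1\right) = -120413 - 421 = -120834$)
$m{\left(- \frac{591}{611},-120 \right)} + E = \frac{1}{- \frac{591}{611} - 120} - 120834 = \frac{1}{- \frac{73911}{611}} - 120834 = - \frac{611}{73911} - 120834 = - \frac{8930962385}{73911}$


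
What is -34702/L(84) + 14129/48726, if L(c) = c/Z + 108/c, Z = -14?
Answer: 3945564607/535986 ≈ 7361.3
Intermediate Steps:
L(c) = 108/c - c/14 (L(c) = c/(-14) + 108/c = c*(-1/14) + 108/c = -c/14 + 108/c = 108/c - c/14)
-34702/L(84) + 14129/48726 = -34702/(108/84 - 1/14*84) + 14129/48726 = -34702/(108*(1/84) - 6) + 14129*(1/48726) = -34702/(9/7 - 6) + 14129/48726 = -34702/(-33/7) + 14129/48726 = -34702*(-7/33) + 14129/48726 = 242914/33 + 14129/48726 = 3945564607/535986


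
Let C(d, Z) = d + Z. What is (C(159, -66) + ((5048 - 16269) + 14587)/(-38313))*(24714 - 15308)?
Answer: 338211542/387 ≈ 8.7393e+5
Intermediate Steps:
C(d, Z) = Z + d
(C(159, -66) + ((5048 - 16269) + 14587)/(-38313))*(24714 - 15308) = ((-66 + 159) + ((5048 - 16269) + 14587)/(-38313))*(24714 - 15308) = (93 + (-11221 + 14587)*(-1/38313))*9406 = (93 + 3366*(-1/38313))*9406 = (93 - 34/387)*9406 = (35957/387)*9406 = 338211542/387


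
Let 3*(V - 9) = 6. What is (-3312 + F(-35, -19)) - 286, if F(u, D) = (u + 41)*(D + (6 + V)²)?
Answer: -1978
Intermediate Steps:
V = 11 (V = 9 + (⅓)*6 = 9 + 2 = 11)
F(u, D) = (41 + u)*(289 + D) (F(u, D) = (u + 41)*(D + (6 + 11)²) = (41 + u)*(D + 17²) = (41 + u)*(D + 289) = (41 + u)*(289 + D))
(-3312 + F(-35, -19)) - 286 = (-3312 + (11849 + 41*(-19) + 289*(-35) - 19*(-35))) - 286 = (-3312 + (11849 - 779 - 10115 + 665)) - 286 = (-3312 + 1620) - 286 = -1692 - 286 = -1978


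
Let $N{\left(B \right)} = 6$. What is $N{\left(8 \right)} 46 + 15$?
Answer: $291$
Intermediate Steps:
$N{\left(8 \right)} 46 + 15 = 6 \cdot 46 + 15 = 276 + 15 = 291$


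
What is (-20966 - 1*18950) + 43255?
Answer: 3339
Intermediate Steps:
(-20966 - 1*18950) + 43255 = (-20966 - 18950) + 43255 = -39916 + 43255 = 3339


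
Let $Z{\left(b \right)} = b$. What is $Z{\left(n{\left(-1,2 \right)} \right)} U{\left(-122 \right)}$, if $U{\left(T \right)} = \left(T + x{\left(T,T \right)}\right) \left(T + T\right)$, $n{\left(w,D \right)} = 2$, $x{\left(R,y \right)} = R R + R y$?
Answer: $-14467248$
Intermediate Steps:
$x{\left(R,y \right)} = R^{2} + R y$
$U{\left(T \right)} = 2 T \left(T + 2 T^{2}\right)$ ($U{\left(T \right)} = \left(T + T \left(T + T\right)\right) \left(T + T\right) = \left(T + T 2 T\right) 2 T = \left(T + 2 T^{2}\right) 2 T = 2 T \left(T + 2 T^{2}\right)$)
$Z{\left(n{\left(-1,2 \right)} \right)} U{\left(-122 \right)} = 2 \left(-122\right)^{2} \left(2 + 4 \left(-122\right)\right) = 2 \cdot 14884 \left(2 - 488\right) = 2 \cdot 14884 \left(-486\right) = 2 \left(-7233624\right) = -14467248$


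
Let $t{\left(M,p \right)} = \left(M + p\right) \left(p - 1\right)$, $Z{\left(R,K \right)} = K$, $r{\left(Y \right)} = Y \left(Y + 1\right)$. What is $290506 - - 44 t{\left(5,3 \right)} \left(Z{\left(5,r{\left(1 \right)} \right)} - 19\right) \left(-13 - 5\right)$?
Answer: $505930$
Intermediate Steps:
$r{\left(Y \right)} = Y \left(1 + Y\right)$
$t{\left(M,p \right)} = \left(-1 + p\right) \left(M + p\right)$ ($t{\left(M,p \right)} = \left(M + p\right) \left(-1 + p\right) = \left(-1 + p\right) \left(M + p\right)$)
$290506 - - 44 t{\left(5,3 \right)} \left(Z{\left(5,r{\left(1 \right)} \right)} - 19\right) \left(-13 - 5\right) = 290506 - - 44 \left(3^{2} - 5 - 3 + 5 \cdot 3\right) \left(1 \left(1 + 1\right) - 19\right) \left(-13 - 5\right) = 290506 - - 44 \left(9 - 5 - 3 + 15\right) \left(1 \cdot 2 - 19\right) \left(-18\right) = 290506 - \left(-44\right) 16 \left(2 - 19\right) \left(-18\right) = 290506 - - 704 \left(\left(-17\right) \left(-18\right)\right) = 290506 - \left(-704\right) 306 = 290506 - -215424 = 290506 + 215424 = 505930$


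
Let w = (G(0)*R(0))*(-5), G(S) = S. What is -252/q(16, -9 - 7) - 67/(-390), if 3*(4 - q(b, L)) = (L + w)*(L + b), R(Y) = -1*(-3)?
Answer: -24503/390 ≈ -62.828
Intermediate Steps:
R(Y) = 3
w = 0 (w = (0*3)*(-5) = 0*(-5) = 0)
q(b, L) = 4 - L*(L + b)/3 (q(b, L) = 4 - (L + 0)*(L + b)/3 = 4 - L*(L + b)/3)
-252/q(16, -9 - 7) - 67/(-390) = -252/(4 - (-9 - 7)**2/3 - 1/3*(-9 - 7)*16) - 67/(-390) = -252/(4 - 1/3*(-16)**2 - 1/3*(-16)*16) - 67*(-1/390) = -252/(4 - 1/3*256 + 256/3) + 67/390 = -252/(4 - 256/3 + 256/3) + 67/390 = -252/4 + 67/390 = -252*1/4 + 67/390 = -63 + 67/390 = -24503/390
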